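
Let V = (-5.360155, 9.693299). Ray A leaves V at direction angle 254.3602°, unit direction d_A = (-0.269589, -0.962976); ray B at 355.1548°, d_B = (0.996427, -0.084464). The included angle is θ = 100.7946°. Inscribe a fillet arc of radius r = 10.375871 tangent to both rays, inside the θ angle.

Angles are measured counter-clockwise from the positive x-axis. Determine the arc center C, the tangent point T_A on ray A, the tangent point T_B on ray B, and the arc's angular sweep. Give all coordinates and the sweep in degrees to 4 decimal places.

bisector direction at 304.7575° = (0.570104,-0.821572)
center distance |VC| = r/sin(θ/2) = 10.375871/sin(50.3973°) = 13.466706
C = V + |VC|·bis = (2.3173,-1.3706)
T_A = V + ((C−V)·d_A)·d_A = V + 8.5845·d_A = (-7.6744,1.4266)
T_B = V + ((C−V)·d_B)·d_B = V + 8.5845·d_B = (3.1937,8.9682)
sweep = 180° − θ = 79.2054°

center=(2.3173,-1.3706) T_A=(-7.6744,1.4266) T_B=(3.1937,8.9682) sweep=79.2054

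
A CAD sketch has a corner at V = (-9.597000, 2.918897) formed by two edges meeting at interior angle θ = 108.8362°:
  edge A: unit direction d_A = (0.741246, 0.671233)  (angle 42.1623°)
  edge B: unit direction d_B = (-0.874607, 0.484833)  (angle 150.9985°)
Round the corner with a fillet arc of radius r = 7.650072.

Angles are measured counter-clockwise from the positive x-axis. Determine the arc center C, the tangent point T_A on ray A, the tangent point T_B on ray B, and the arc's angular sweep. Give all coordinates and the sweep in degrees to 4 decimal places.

center=(-10.6749,12.2633) T_A=(-5.5400,6.5927) T_B=(-14.3840,5.5725) sweep=71.1638

bisector direction at 96.5804° = (-0.114597,0.993412)
center distance |VC| = r/sin(θ/2) = 7.650072/sin(54.4181°) = 9.406390
C = V + |VC|·bis = (-10.6749,12.2633)
T_A = V + ((C−V)·d_A)·d_A = V + 5.4733·d_A = (-5.5400,6.5927)
T_B = V + ((C−V)·d_B)·d_B = V + 5.4733·d_B = (-14.3840,5.5725)
sweep = 180° − θ = 71.1638°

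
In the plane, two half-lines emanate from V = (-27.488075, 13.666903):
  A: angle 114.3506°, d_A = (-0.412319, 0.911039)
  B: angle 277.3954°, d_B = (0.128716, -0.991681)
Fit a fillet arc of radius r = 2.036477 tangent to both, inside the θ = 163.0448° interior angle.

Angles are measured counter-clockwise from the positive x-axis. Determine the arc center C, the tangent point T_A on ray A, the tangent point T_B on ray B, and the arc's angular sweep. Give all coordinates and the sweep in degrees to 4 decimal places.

center=(-29.4685,13.1038) T_A=(-27.6132,13.9434) T_B=(-27.4490,13.3659) sweep=16.9552

bisector direction at 195.8730° = (-0.961870,-0.273506)
center distance |VC| = r/sin(θ/2) = 2.036477/sin(81.5224°) = 2.058974
C = V + |VC|·bis = (-29.4685,13.1038)
T_A = V + ((C−V)·d_A)·d_A = V + 0.3035·d_A = (-27.6132,13.9434)
T_B = V + ((C−V)·d_B)·d_B = V + 0.3035·d_B = (-27.4490,13.3659)
sweep = 180° − θ = 16.9552°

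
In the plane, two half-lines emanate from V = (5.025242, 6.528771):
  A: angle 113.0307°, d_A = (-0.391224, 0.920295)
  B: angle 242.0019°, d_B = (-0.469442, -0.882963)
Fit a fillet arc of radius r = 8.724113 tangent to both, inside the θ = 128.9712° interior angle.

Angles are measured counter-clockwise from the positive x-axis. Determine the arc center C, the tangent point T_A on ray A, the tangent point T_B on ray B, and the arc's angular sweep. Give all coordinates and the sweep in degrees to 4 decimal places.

bisector direction at 177.5163° = (-0.999061,0.043335)
center distance |VC| = r/sin(θ/2) = 8.724113/sin(64.4856°) = 9.666853
C = V + |VC|·bis = (-4.6325,6.9477)
T_A = V + ((C−V)·d_A)·d_A = V + 4.1639·d_A = (3.3962,10.3608)
T_B = V + ((C−V)·d_B)·d_B = V + 4.1639·d_B = (3.0705,2.8522)
sweep = 180° − θ = 51.0288°

center=(-4.6325,6.9477) T_A=(3.3962,10.3608) T_B=(3.0705,2.8522) sweep=51.0288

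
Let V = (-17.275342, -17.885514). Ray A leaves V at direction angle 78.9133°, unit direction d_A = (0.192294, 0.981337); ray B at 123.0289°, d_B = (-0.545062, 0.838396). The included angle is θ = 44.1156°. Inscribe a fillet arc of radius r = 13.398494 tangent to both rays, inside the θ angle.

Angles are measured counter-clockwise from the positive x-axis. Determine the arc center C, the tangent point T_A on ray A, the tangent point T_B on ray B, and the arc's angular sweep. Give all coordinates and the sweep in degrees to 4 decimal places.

center=(-24.0653,17.1402) T_A=(-10.9169,14.5637) T_B=(-35.2986,9.8372) sweep=135.8844

bisector direction at 100.9711° = (-0.190314,0.981723)
center distance |VC| = r/sin(θ/2) = 13.398494/sin(22.0578°) = 35.677775
C = V + |VC|·bis = (-24.0653,17.1402)
T_A = V + ((C−V)·d_A)·d_A = V + 33.0664·d_A = (-10.9169,14.5637)
T_B = V + ((C−V)·d_B)·d_B = V + 33.0664·d_B = (-35.2986,9.8372)
sweep = 180° − θ = 135.8844°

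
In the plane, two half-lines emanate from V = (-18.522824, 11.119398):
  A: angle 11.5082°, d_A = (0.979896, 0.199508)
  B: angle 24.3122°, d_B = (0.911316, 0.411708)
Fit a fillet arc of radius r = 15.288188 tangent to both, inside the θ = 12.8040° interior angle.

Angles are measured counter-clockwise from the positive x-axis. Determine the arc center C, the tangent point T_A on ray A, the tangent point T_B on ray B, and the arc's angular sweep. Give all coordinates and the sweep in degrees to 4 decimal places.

center=(111.9422,53.2841) T_A=(114.9923,38.3033) T_B=(105.6479,67.2165) sweep=167.1960

bisector direction at 17.9102° = (0.951540,0.307526)
center distance |VC| = r/sin(θ/2) = 15.288188/sin(6.4020°) = 137.109341
C = V + |VC|·bis = (111.9422,53.2841)
T_A = V + ((C−V)·d_A)·d_A = V + 136.2543·d_A = (114.9923,38.3033)
T_B = V + ((C−V)·d_B)·d_B = V + 136.2543·d_B = (105.6479,67.2165)
sweep = 180° − θ = 167.1960°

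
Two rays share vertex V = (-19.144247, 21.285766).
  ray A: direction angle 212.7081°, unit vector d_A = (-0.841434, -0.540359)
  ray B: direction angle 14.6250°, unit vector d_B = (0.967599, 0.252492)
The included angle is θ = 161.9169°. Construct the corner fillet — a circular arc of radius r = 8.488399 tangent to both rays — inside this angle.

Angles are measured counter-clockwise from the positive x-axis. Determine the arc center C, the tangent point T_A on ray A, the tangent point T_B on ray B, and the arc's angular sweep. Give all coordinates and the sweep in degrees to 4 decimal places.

center=(-15.6940,13.4134) T_A=(-20.2808,20.5559) T_B=(-17.8373,21.6268) sweep=18.0831

bisector direction at 293.6665° = (0.401413,-0.915897)
center distance |VC| = r/sin(θ/2) = 8.488399/sin(80.9584°) = 8.595197
C = V + |VC|·bis = (-15.6940,13.4134)
T_A = V + ((C−V)·d_A)·d_A = V + 1.3507·d_A = (-20.2808,20.5559)
T_B = V + ((C−V)·d_B)·d_B = V + 1.3507·d_B = (-17.8373,21.6268)
sweep = 180° − θ = 18.0831°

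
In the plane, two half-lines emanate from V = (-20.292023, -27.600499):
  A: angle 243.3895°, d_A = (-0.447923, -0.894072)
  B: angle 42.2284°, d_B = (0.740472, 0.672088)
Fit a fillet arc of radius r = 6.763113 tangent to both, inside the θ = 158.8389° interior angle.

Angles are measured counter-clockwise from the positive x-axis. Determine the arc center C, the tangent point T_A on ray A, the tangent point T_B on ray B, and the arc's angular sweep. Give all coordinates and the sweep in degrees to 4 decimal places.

center=(-14.8112,-31.7593) T_A=(-20.8579,-28.7300) T_B=(-19.3566,-26.7514) sweep=21.1611

bisector direction at 322.8089° = (0.796624,-0.604475)
center distance |VC| = r/sin(θ/2) = 6.763113/sin(79.4194°) = 6.880090
C = V + |VC|·bis = (-14.8112,-31.7593)
T_A = V + ((C−V)·d_A)·d_A = V + 1.2633·d_A = (-20.8579,-28.7300)
T_B = V + ((C−V)·d_B)·d_B = V + 1.2633·d_B = (-19.3566,-26.7514)
sweep = 180° − θ = 21.1611°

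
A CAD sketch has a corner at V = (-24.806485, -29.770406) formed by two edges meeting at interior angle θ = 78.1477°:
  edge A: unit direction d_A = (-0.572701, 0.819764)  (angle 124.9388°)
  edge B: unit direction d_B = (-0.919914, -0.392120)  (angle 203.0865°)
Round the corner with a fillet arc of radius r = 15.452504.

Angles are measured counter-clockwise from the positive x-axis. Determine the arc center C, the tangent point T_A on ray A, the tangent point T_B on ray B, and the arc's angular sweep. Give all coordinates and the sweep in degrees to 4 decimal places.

center=(-48.3736,-23.0183) T_A=(-35.7062,-14.1686) T_B=(-42.3143,-37.2333) sweep=101.8523

bisector direction at 164.0127° = (-0.961323,0.275425)
center distance |VC| = r/sin(θ/2) = 15.452504/sin(39.0739°) = 24.515272
C = V + |VC|·bis = (-48.3736,-23.0183)
T_A = V + ((C−V)·d_A)·d_A = V + 19.0320·d_A = (-35.7062,-14.1686)
T_B = V + ((C−V)·d_B)·d_B = V + 19.0320·d_B = (-42.3143,-37.2333)
sweep = 180° − θ = 101.8523°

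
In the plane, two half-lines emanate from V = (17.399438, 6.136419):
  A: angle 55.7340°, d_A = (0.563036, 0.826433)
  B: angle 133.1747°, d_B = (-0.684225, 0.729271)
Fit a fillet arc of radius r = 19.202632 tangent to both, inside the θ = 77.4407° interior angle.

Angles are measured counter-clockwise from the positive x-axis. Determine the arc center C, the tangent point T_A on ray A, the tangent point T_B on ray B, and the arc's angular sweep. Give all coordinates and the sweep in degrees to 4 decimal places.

bisector direction at 94.4544° = (-0.077665,0.996980)
center distance |VC| = r/sin(θ/2) = 19.202632/sin(38.7204°) = 30.698679
C = V + |VC|·bis = (15.0152,36.7424)
T_A = V + ((C−V)·d_A)·d_A = V + 23.9514·d_A = (30.8849,25.9306)
T_B = V + ((C−V)·d_B)·d_B = V + 23.9514·d_B = (1.0113,23.6035)
sweep = 180° − θ = 102.5593°

center=(15.0152,36.7424) T_A=(30.8849,25.9306) T_B=(1.0113,23.6035) sweep=102.5593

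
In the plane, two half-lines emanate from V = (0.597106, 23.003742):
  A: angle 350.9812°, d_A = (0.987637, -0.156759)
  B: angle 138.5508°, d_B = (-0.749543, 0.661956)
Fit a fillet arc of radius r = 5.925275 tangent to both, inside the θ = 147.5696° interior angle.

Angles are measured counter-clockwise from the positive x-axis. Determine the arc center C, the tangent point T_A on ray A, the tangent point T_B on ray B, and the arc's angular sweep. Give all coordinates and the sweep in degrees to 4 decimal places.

bisector direction at 64.7660° = (0.426316,0.904574)
center distance |VC| = r/sin(θ/2) = 5.925275/sin(73.7848°) = 6.170750
C = V + |VC|·bis = (3.2278,28.5856)
T_A = V + ((C−V)·d_A)·d_A = V + 1.7232·d_A = (2.2990,22.7336)
T_B = V + ((C−V)·d_B)·d_B = V + 1.7232·d_B = (-0.6945,24.1444)
sweep = 180° − θ = 32.4304°

center=(3.2278,28.5856) T_A=(2.2990,22.7336) T_B=(-0.6945,24.1444) sweep=32.4304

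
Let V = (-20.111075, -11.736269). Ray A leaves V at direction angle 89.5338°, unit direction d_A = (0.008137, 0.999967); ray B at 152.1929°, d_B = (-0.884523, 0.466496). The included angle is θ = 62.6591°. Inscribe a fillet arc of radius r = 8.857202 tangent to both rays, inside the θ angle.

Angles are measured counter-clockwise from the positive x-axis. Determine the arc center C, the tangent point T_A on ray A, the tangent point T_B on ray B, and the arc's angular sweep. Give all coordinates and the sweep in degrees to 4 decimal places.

center=(-28.8496,2.8859) T_A=(-19.9927,2.8139) T_B=(-32.9814,-4.9485) sweep=117.3409

bisector direction at 120.8633° = (-0.512992,0.858393)
center distance |VC| = r/sin(θ/2) = 8.857202/sin(31.3296°) = 17.034400
C = V + |VC|·bis = (-28.8496,2.8859)
T_A = V + ((C−V)·d_A)·d_A = V + 14.5506·d_A = (-19.9927,2.8139)
T_B = V + ((C−V)·d_B)·d_B = V + 14.5506·d_B = (-32.9814,-4.9485)
sweep = 180° − θ = 117.3409°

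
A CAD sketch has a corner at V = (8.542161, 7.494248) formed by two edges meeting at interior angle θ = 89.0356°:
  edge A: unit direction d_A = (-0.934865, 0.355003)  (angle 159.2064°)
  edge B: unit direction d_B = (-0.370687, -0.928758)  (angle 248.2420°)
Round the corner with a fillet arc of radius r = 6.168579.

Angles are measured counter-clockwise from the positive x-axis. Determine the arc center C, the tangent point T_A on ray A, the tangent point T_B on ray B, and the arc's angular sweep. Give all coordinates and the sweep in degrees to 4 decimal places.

bisector direction at 203.7242° = (-0.915493,-0.402334)
center distance |VC| = r/sin(θ/2) = 6.168579/sin(44.5178°) = 8.798043
C = V + |VC|·bis = (0.4876,3.9545)
T_A = V + ((C−V)·d_A)·d_A = V + 6.2733·d_A = (2.6775,9.7213)
T_B = V + ((C−V)·d_B)·d_B = V + 6.2733·d_B = (6.2167,1.6679)
sweep = 180° − θ = 90.9644°

center=(0.4876,3.9545) T_A=(2.6775,9.7213) T_B=(6.2167,1.6679) sweep=90.9644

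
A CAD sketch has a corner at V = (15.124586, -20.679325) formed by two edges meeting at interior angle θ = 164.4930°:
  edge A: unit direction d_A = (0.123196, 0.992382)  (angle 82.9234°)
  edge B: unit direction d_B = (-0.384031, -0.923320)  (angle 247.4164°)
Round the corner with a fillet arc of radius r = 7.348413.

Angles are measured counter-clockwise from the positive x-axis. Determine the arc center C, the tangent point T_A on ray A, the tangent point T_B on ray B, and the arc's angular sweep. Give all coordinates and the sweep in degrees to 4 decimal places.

bisector direction at 165.1699° = (-0.966689,0.255954)
center distance |VC| = r/sin(θ/2) = 7.348413/sin(82.2465°) = 7.416215
C = V + |VC|·bis = (7.9554,-18.7811)
T_A = V + ((C−V)·d_A)·d_A = V + 1.0005·d_A = (15.2478,-19.6864)
T_B = V + ((C−V)·d_B)·d_B = V + 1.0005·d_B = (14.7404,-21.6031)
sweep = 180° − θ = 15.5070°

center=(7.9554,-18.7811) T_A=(15.2478,-19.6864) T_B=(14.7404,-21.6031) sweep=15.5070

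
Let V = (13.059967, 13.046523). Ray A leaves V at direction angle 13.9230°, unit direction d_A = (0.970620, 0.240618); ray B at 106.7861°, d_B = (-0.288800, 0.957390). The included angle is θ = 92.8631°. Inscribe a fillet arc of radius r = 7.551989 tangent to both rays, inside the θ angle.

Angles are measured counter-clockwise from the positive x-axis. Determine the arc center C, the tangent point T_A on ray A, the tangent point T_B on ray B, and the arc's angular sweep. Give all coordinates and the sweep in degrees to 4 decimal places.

center=(18.2155,22.1052) T_A=(20.0326,14.7751) T_B=(10.9853,19.9242) sweep=87.1369

bisector direction at 60.3546° = (0.494631,0.869103)
center distance |VC| = r/sin(θ/2) = 7.551989/sin(46.4316°) = 10.422985
C = V + |VC|·bis = (18.2155,22.1052)
T_A = V + ((C−V)·d_A)·d_A = V + 7.1837·d_A = (20.0326,14.7751)
T_B = V + ((C−V)·d_B)·d_B = V + 7.1837·d_B = (10.9853,19.9242)
sweep = 180° − θ = 87.1369°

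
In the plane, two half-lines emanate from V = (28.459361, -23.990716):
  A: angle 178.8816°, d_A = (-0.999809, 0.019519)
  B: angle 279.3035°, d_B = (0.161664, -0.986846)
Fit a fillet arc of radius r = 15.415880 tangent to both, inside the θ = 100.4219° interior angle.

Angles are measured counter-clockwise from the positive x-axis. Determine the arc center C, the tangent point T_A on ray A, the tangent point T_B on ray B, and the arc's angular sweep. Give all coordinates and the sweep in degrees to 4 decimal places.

bisector direction at 229.0925° = (-0.654839,-0.755768)
center distance |VC| = r/sin(θ/2) = 15.415880/sin(50.2109°) = 20.062159
C = V + |VC|·bis = (15.3219,-39.1531)
T_A = V + ((C−V)·d_A)·d_A = V + 12.8390·d_A = (15.6228,-23.7401)
T_B = V + ((C−V)·d_B)·d_B = V + 12.8390·d_B = (30.5350,-36.6609)
sweep = 180° − θ = 79.5781°

center=(15.3219,-39.1531) T_A=(15.6228,-23.7401) T_B=(30.5350,-36.6609) sweep=79.5781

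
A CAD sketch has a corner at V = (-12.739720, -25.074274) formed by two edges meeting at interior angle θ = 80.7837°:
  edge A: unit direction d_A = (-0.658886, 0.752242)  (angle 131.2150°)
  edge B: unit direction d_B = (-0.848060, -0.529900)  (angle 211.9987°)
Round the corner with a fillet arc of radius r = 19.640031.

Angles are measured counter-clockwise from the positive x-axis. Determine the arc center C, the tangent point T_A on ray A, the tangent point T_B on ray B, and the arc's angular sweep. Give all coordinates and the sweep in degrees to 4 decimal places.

bisector direction at 171.6069° = (-0.989290,0.145965)
center distance |VC| = r/sin(θ/2) = 19.640031/sin(40.3918°) = 30.308149
C = V + |VC|·bis = (-42.7233,-20.6504)
T_A = V + ((C−V)·d_A)·d_A = V + 23.0836·d_A = (-27.9492,-7.7098)
T_B = V + ((C−V)·d_B)·d_B = V + 23.0836·d_B = (-32.3160,-37.3063)
sweep = 180° − θ = 99.2163°

center=(-42.7233,-20.6504) T_A=(-27.9492,-7.7098) T_B=(-32.3160,-37.3063) sweep=99.2163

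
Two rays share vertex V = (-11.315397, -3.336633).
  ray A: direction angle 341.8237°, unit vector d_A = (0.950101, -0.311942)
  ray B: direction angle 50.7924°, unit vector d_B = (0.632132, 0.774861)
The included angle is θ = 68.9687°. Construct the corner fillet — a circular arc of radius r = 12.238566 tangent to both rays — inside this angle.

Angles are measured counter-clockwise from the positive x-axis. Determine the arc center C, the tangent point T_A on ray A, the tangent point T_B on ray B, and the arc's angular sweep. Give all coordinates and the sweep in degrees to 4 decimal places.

center=(9.4309,2.7332) T_A=(5.6132,-8.8947) T_B=(-0.0523,10.4696) sweep=111.0313

bisector direction at 16.3080° = (0.959766,0.280802)
center distance |VC| = r/sin(θ/2) = 12.238566/sin(34.4843°) = 21.615991
C = V + |VC|·bis = (9.4309,2.7332)
T_A = V + ((C−V)·d_A)·d_A = V + 17.8176·d_A = (5.6132,-8.8947)
T_B = V + ((C−V)·d_B)·d_B = V + 17.8176·d_B = (-0.0523,10.4696)
sweep = 180° − θ = 111.0313°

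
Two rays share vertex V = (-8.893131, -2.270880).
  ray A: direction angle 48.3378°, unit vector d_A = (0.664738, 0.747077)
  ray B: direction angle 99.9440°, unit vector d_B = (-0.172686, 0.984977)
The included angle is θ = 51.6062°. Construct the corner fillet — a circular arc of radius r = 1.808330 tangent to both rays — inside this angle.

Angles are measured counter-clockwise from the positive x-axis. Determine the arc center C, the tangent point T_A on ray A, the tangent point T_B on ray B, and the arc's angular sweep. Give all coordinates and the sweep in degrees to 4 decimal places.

center=(-7.7578,1.7254) T_A=(-6.4069,0.5233) T_B=(-9.5390,1.4131) sweep=128.3938

bisector direction at 74.1409° = (0.273273,0.961937)
center distance |VC| = r/sin(θ/2) = 1.808330/sin(25.8031°) = 4.154408
C = V + |VC|·bis = (-7.7578,1.7254)
T_A = V + ((C−V)·d_A)·d_A = V + 3.7402·d_A = (-6.4069,0.5233)
T_B = V + ((C−V)·d_B)·d_B = V + 3.7402·d_B = (-9.5390,1.4131)
sweep = 180° − θ = 128.3938°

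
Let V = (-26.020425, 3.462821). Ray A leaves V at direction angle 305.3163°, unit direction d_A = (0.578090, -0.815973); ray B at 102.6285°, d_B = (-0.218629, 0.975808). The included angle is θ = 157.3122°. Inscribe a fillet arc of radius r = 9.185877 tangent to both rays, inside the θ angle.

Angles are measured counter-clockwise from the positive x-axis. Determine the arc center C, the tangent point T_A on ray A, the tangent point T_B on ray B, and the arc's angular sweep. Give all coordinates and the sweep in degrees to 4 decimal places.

bisector direction at 23.9724° = (0.913741,0.406297)
center distance |VC| = r/sin(θ/2) = 9.185877/sin(78.6561°) = 9.368906
C = V + |VC|·bis = (-17.4597,7.2694)
T_A = V + ((C−V)·d_A)·d_A = V + 1.8428·d_A = (-24.9551,1.9591)
T_B = V + ((C−V)·d_B)·d_B = V + 1.8428·d_B = (-26.4233,5.2611)
sweep = 180° − θ = 22.6878°

center=(-17.4597,7.2694) T_A=(-24.9551,1.9591) T_B=(-26.4233,5.2611) sweep=22.6878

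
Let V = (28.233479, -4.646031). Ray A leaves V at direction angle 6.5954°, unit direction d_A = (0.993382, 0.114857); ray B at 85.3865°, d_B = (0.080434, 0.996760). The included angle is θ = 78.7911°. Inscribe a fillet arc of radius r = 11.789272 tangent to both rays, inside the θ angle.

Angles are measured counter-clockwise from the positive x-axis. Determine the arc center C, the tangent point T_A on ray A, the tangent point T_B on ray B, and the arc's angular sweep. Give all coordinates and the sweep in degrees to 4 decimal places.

center=(41.1392,8.7140) T_A=(42.4932,-2.9973) T_B=(29.3881,9.6622) sweep=101.2089

bisector direction at 45.9909° = (0.694772,0.719230)
center distance |VC| = r/sin(θ/2) = 11.789272/sin(39.3956°) = 18.575422
C = V + |VC|·bis = (41.1392,8.7140)
T_A = V + ((C−V)·d_A)·d_A = V + 14.3548·d_A = (42.4932,-2.9973)
T_B = V + ((C−V)·d_B)·d_B = V + 14.3548·d_B = (29.3881,9.6622)
sweep = 180° − θ = 101.2089°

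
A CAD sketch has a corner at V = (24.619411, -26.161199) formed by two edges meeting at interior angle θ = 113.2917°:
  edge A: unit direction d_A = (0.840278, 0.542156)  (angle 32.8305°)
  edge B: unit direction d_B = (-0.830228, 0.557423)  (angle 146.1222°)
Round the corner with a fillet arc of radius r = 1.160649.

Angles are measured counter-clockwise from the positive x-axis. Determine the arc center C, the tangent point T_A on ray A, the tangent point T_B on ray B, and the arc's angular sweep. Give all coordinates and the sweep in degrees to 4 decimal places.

center=(24.6321,-24.7717) T_A=(25.2614,-25.7470) T_B=(23.9851,-25.7353) sweep=66.7083

bisector direction at 89.4763° = (0.009139,0.999958)
center distance |VC| = r/sin(θ/2) = 1.160649/sin(56.6459°) = 1.389519
C = V + |VC|·bis = (24.6321,-24.7717)
T_A = V + ((C−V)·d_A)·d_A = V + 0.7640·d_A = (25.2614,-25.7470)
T_B = V + ((C−V)·d_B)·d_B = V + 0.7640·d_B = (23.9851,-25.7353)
sweep = 180° − θ = 66.7083°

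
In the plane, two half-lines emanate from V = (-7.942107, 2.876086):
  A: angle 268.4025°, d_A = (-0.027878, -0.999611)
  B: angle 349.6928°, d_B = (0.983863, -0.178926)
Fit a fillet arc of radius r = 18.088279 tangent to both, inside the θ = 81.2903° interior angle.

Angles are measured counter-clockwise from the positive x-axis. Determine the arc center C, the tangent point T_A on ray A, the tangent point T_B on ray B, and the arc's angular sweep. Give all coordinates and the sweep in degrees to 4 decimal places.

bisector direction at 309.0476° = (0.629966,-0.776622)
center distance |VC| = r/sin(θ/2) = 18.088279/sin(40.6452°) = 27.769492
C = V + |VC|·bis = (9.5517,-18.6903)
T_A = V + ((C−V)·d_A)·d_A = V + 21.0703·d_A = (-8.5295,-18.1861)
T_B = V + ((C−V)·d_B)·d_B = V + 21.0703·d_B = (12.7882,-0.8939)
sweep = 180° − θ = 98.7097°

center=(9.5517,-18.6903) T_A=(-8.5295,-18.1861) T_B=(12.7882,-0.8939) sweep=98.7097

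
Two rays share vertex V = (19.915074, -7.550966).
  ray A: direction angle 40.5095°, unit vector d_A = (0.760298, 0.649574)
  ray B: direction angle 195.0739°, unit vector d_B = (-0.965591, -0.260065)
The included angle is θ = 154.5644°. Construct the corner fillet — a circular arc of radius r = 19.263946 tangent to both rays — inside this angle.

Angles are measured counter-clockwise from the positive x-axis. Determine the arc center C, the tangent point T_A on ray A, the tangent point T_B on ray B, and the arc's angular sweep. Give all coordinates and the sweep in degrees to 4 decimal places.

bisector direction at 117.7917° = (-0.466258,0.884649)
center distance |VC| = r/sin(θ/2) = 19.263946/sin(77.2822°) = 19.748451
C = V + |VC|·bis = (10.7072,9.9195)
T_A = V + ((C−V)·d_A)·d_A = V + 4.3476·d_A = (23.2206,-4.7269)
T_B = V + ((C−V)·d_B)·d_B = V + 4.3476·d_B = (15.7171,-8.6816)
sweep = 180° − θ = 25.4356°

center=(10.7072,9.9195) T_A=(23.2206,-4.7269) T_B=(15.7171,-8.6816) sweep=25.4356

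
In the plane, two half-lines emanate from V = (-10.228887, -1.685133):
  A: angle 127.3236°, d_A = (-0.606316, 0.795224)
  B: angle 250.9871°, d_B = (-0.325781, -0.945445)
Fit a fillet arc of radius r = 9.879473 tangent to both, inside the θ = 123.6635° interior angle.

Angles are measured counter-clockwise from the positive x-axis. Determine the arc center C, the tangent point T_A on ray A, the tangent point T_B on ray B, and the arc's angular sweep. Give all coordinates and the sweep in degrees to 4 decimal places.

bisector direction at 189.1553° = (-0.987261,-0.159112)
center distance |VC| = r/sin(θ/2) = 9.879473/sin(61.8317°) = 11.206741
C = V + |VC|·bis = (-21.2929,-3.4683)
T_A = V + ((C−V)·d_A)·d_A = V + 5.2903·d_A = (-13.4365,2.5218)
T_B = V + ((C−V)·d_B)·d_B = V + 5.2903·d_B = (-11.9524,-6.6868)
sweep = 180° − θ = 56.3365°

center=(-21.2929,-3.4683) T_A=(-13.4365,2.5218) T_B=(-11.9524,-6.6868) sweep=56.3365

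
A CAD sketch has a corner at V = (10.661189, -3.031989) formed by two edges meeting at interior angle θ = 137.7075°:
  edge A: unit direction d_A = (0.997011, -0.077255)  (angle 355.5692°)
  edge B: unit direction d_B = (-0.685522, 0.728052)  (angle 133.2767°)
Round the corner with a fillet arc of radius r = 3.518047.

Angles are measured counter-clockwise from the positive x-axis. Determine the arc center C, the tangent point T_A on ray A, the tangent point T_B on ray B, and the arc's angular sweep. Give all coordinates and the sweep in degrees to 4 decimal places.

bisector direction at 64.4230° = (0.431724,0.902006)
center distance |VC| = r/sin(θ/2) = 3.518047/sin(68.8538°) = 3.772047
C = V + |VC|·bis = (12.2897,0.3704)
T_A = V + ((C−V)·d_A)·d_A = V + 1.3608·d_A = (12.0179,-3.1371)
T_B = V + ((C−V)·d_B)·d_B = V + 1.3608·d_B = (9.7284,-2.0413)
sweep = 180° − θ = 42.2925°

center=(12.2897,0.3704) T_A=(12.0179,-3.1371) T_B=(9.7284,-2.0413) sweep=42.2925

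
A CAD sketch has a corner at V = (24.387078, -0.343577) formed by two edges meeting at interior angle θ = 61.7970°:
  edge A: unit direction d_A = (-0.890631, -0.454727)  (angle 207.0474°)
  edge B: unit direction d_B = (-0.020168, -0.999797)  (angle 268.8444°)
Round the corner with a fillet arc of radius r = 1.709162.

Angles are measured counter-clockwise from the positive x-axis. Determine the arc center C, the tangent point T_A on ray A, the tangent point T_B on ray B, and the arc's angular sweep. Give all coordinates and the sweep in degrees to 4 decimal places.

bisector direction at 237.9459° = (-0.530720,-0.847547)
center distance |VC| = r/sin(θ/2) = 1.709162/sin(30.8985°) = 3.328334
C = V + |VC|·bis = (22.6207,-3.1645)
T_A = V + ((C−V)·d_A)·d_A = V + 2.8560·d_A = (21.8435,-1.6423)
T_B = V + ((C−V)·d_B)·d_B = V + 2.8560·d_B = (24.3295,-3.1990)
sweep = 180° − θ = 118.2030°

center=(22.6207,-3.1645) T_A=(21.8435,-1.6423) T_B=(24.3295,-3.1990) sweep=118.2030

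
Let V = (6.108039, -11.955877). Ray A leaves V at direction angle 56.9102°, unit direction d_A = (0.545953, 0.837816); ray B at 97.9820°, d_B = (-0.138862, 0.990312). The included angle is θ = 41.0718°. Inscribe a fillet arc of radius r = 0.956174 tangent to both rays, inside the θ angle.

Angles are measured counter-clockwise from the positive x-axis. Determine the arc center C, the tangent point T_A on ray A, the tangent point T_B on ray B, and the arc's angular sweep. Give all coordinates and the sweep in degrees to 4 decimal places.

bisector direction at 77.4461° = (0.217358,0.976092)
center distance |VC| = r/sin(θ/2) = 0.956174/sin(20.5359°) = 2.725741
C = V + |VC|·bis = (6.7005,-9.2953)
T_A = V + ((C−V)·d_A)·d_A = V + 2.5525·d_A = (7.5016,-9.8173)
T_B = V + ((C−V)·d_B)·d_B = V + 2.5525·d_B = (5.7536,-9.4281)
sweep = 180° − θ = 138.9282°

center=(6.7005,-9.2953) T_A=(7.5016,-9.8173) T_B=(5.7536,-9.4281) sweep=138.9282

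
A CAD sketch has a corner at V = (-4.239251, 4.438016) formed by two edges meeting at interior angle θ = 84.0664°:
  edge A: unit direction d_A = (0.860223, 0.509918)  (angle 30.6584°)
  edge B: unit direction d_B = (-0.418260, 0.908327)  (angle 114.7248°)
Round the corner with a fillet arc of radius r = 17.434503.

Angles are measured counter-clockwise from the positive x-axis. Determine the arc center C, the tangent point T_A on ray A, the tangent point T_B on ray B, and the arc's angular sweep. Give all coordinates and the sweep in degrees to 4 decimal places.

bisector direction at 72.6916° = (0.297515,0.954717)
center distance |VC| = r/sin(θ/2) = 17.434503/sin(42.0332°) = 26.038703
C = V + |VC|·bis = (3.5076,29.2976)
T_A = V + ((C−V)·d_A)·d_A = V + 19.3404·d_A = (12.3978,14.3001)
T_B = V + ((C−V)·d_B)·d_B = V + 19.3404·d_B = (-12.3286,22.0055)
sweep = 180° − θ = 95.9336°

center=(3.5076,29.2976) T_A=(12.3978,14.3001) T_B=(-12.3286,22.0055) sweep=95.9336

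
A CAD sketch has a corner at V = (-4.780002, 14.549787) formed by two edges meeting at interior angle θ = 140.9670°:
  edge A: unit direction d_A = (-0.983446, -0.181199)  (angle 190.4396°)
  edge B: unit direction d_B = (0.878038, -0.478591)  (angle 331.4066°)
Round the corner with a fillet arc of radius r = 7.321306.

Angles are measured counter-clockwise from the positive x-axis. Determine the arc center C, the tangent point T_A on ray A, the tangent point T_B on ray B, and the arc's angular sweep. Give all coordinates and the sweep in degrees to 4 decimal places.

bisector direction at 260.9231° = (-0.157760,-0.987477)
center distance |VC| = r/sin(θ/2) = 7.321306/sin(70.4835°) = 7.767590
C = V + |VC|·bis = (-6.0054,6.8795)
T_A = V + ((C−V)·d_A)·d_A = V + 2.5950·d_A = (-7.3320,14.0796)
T_B = V + ((C−V)·d_B)·d_B = V + 2.5950·d_B = (-2.5015,13.3079)
sweep = 180° − θ = 39.0330°

center=(-6.0054,6.8795) T_A=(-7.3320,14.0796) T_B=(-2.5015,13.3079) sweep=39.0330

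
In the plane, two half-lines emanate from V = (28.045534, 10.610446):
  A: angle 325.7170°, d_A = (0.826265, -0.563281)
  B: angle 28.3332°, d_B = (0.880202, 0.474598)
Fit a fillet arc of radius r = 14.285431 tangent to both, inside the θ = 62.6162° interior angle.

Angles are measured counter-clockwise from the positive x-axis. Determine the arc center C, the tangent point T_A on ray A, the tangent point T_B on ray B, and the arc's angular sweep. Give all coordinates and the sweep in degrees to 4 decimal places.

bisector direction at 357.0251° = (0.998652,-0.051898)
center distance |VC| = r/sin(θ/2) = 14.285431/sin(31.3081°) = 27.491020
C = V + |VC|·bis = (55.4995,9.1837)
T_A = V + ((C−V)·d_A)·d_A = V + 23.4879·d_A = (47.4528,-2.6199)
T_B = V + ((C−V)·d_B)·d_B = V + 23.4879·d_B = (48.7197,21.7578)
sweep = 180° − θ = 117.3838°

center=(55.4995,9.1837) T_A=(47.4528,-2.6199) T_B=(48.7197,21.7578) sweep=117.3838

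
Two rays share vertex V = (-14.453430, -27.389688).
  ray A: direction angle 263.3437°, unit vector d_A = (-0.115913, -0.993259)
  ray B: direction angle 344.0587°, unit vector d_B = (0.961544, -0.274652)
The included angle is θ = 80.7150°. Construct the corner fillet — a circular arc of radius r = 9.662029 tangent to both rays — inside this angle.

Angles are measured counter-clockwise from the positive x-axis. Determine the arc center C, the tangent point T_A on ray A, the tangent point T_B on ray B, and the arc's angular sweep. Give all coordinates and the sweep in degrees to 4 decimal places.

bisector direction at 303.7012° = (0.554862,-0.831943)
center distance |VC| = r/sin(θ/2) = 9.662029/sin(40.3575°) = 14.920789
C = V + |VC|·bis = (-6.1745,-39.8029)
T_A = V + ((C−V)·d_A)·d_A = V + 11.3699·d_A = (-15.7714,-38.6830)
T_B = V + ((C−V)·d_B)·d_B = V + 11.3699·d_B = (-3.5208,-30.5125)
sweep = 180° − θ = 99.2850°

center=(-6.1745,-39.8029) T_A=(-15.7714,-38.6830) T_B=(-3.5208,-30.5125) sweep=99.2850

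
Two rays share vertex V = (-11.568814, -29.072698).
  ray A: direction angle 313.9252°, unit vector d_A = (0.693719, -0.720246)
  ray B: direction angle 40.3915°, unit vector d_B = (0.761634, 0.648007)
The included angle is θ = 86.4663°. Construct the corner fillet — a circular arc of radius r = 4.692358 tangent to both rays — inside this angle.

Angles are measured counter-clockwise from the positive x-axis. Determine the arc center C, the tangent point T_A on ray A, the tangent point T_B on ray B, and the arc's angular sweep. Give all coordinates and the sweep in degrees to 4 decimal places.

center=(-4.7268,-29.4123) T_A=(-8.1064,-32.6675) T_B=(-7.7674,-25.8385) sweep=93.5337

bisector direction at 357.1583° = (0.998770,-0.049576)
center distance |VC| = r/sin(θ/2) = 4.692358/sin(43.2332°) = 6.850470
C = V + |VC|·bis = (-4.7268,-29.4123)
T_A = V + ((C−V)·d_A)·d_A = V + 4.9911·d_A = (-8.1064,-32.6675)
T_B = V + ((C−V)·d_B)·d_B = V + 4.9911·d_B = (-7.7674,-25.8385)
sweep = 180° − θ = 93.5337°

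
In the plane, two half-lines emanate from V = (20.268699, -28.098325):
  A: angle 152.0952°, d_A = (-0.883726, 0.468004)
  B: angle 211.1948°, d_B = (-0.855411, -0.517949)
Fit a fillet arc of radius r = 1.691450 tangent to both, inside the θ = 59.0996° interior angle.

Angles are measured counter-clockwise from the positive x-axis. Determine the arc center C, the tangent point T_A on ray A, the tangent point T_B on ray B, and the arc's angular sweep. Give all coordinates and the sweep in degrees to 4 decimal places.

bisector direction at 181.6450° = (-0.999588,-0.028707)
center distance |VC| = r/sin(θ/2) = 1.691450/sin(29.5498°) = 3.429682
C = V + |VC|·bis = (16.8404,-28.1968)
T_A = V + ((C−V)·d_A)·d_A = V + 2.9836·d_A = (17.6320,-26.7020)
T_B = V + ((C−V)·d_B)·d_B = V + 2.9836·d_B = (17.7165,-29.6437)
sweep = 180° − θ = 120.9004°

center=(16.8404,-28.1968) T_A=(17.6320,-26.7020) T_B=(17.7165,-29.6437) sweep=120.9004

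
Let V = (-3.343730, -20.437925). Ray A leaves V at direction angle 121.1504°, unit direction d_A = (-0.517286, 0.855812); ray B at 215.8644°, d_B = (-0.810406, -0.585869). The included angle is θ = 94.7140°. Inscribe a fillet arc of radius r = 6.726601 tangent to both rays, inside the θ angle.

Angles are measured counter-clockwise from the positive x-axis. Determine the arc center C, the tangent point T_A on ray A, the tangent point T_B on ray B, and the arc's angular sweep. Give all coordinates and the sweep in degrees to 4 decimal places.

center=(-12.3049,-18.6160) T_A=(-6.5482,-15.1364) T_B=(-8.3640,-24.0672) sweep=85.2860

bisector direction at 168.5074° = (-0.979950,0.199241)
center distance |VC| = r/sin(θ/2) = 6.726601/sin(47.3570°) = 9.144511
C = V + |VC|·bis = (-12.3049,-18.6160)
T_A = V + ((C−V)·d_A)·d_A = V + 6.1948·d_A = (-6.5482,-15.1364)
T_B = V + ((C−V)·d_B)·d_B = V + 6.1948·d_B = (-8.3640,-24.0672)
sweep = 180° − θ = 85.2860°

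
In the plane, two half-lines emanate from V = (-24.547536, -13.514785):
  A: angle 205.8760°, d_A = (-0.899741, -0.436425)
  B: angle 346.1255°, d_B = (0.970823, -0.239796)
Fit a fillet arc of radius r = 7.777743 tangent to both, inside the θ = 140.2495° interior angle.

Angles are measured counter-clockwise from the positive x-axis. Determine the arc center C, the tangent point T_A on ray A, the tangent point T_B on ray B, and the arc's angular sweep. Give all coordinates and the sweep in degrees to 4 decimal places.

bisector direction at 276.0007° = (0.104541,-0.994521)
center distance |VC| = r/sin(θ/2) = 7.777743/sin(70.1248°) = 8.270367
C = V + |VC|·bis = (-23.6829,-21.7398)
T_A = V + ((C−V)·d_A)·d_A = V + 2.8117·d_A = (-27.0773,-14.7419)
T_B = V + ((C−V)·d_B)·d_B = V + 2.8117·d_B = (-21.8179,-14.1890)
sweep = 180° − θ = 39.7505°

center=(-23.6829,-21.7398) T_A=(-27.0773,-14.7419) T_B=(-21.8179,-14.1890) sweep=39.7505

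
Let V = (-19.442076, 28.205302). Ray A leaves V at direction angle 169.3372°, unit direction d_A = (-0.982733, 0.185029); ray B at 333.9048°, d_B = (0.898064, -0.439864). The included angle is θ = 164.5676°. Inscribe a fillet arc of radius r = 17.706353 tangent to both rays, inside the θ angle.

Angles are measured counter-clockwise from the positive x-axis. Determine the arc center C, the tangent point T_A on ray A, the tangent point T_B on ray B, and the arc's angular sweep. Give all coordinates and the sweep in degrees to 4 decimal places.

bisector direction at 251.6210° = (-0.315301,-0.948992)
center distance |VC| = r/sin(θ/2) = 17.706353/sin(82.2838°) = 17.868144
C = V + |VC|·bis = (-25.0759,11.2486)
T_A = V + ((C−V)·d_A)·d_A = V + 2.3991·d_A = (-21.7997,28.6492)
T_B = V + ((C−V)·d_B)·d_B = V + 2.3991·d_B = (-17.2875,27.1500)
sweep = 180° − θ = 15.4324°

center=(-25.0759,11.2486) T_A=(-21.7997,28.6492) T_B=(-17.2875,27.1500) sweep=15.4324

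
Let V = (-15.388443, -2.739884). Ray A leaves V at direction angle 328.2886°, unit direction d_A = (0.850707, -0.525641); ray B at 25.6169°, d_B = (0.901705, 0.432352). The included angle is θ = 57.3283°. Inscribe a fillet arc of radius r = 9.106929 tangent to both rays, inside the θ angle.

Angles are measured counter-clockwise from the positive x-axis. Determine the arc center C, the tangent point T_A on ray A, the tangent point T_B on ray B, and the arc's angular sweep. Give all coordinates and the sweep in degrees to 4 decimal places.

center=(3.5704,-3.7492) T_A=(-1.2166,-11.4965) T_B=(-0.3670,4.4626) sweep=122.6717

bisector direction at 356.9528° = (0.998586,-0.053159)
center distance |VC| = r/sin(θ/2) = 9.106929/sin(28.6641°) = 18.985641
C = V + |VC|·bis = (3.5704,-3.7492)
T_A = V + ((C−V)·d_A)·d_A = V + 16.6589·d_A = (-1.2166,-11.4965)
T_B = V + ((C−V)·d_B)·d_B = V + 16.6589·d_B = (-0.3670,4.4626)
sweep = 180° − θ = 122.6717°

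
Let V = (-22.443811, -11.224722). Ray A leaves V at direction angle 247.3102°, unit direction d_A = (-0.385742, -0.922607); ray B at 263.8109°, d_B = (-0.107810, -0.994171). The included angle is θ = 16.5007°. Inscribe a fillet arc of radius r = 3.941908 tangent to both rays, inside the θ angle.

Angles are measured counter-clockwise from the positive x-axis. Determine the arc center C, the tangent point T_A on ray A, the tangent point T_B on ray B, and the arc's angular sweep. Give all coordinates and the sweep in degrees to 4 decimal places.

bisector direction at 255.5606° = (-0.249357,-0.968412)
center distance |VC| = r/sin(θ/2) = 3.941908/sin(8.2503°) = 27.469997
C = V + |VC|·bis = (-29.2936,-37.8270)
T_A = V + ((C−V)·d_A)·d_A = V + 27.1857·d_A = (-32.9305,-36.3064)
T_B = V + ((C−V)·d_B)·d_B = V + 27.1857·d_B = (-25.3747,-38.2520)
sweep = 180° − θ = 163.4993°

center=(-29.2936,-37.8270) T_A=(-32.9305,-36.3064) T_B=(-25.3747,-38.2520) sweep=163.4993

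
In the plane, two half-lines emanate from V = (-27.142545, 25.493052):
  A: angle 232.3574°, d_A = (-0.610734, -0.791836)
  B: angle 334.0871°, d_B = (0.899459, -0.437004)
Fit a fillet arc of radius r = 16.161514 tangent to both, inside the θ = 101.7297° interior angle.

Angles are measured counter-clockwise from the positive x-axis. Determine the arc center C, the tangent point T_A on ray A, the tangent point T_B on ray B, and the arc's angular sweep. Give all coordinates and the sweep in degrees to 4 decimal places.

bisector direction at 283.2222° = (0.228729,-0.973490)
center distance |VC| = r/sin(θ/2) = 16.161514/sin(50.8648°) = 20.835840
C = V + |VC|·bis = (-22.3768,5.2096)
T_A = V + ((C−V)·d_A)·d_A = V + 13.1506·d_A = (-35.1741,15.0800)
T_B = V + ((C−V)·d_B)·d_B = V + 13.1506·d_B = (-15.3141,19.7462)
sweep = 180° − θ = 78.2703°

center=(-22.3768,5.2096) T_A=(-35.1741,15.0800) T_B=(-15.3141,19.7462) sweep=78.2703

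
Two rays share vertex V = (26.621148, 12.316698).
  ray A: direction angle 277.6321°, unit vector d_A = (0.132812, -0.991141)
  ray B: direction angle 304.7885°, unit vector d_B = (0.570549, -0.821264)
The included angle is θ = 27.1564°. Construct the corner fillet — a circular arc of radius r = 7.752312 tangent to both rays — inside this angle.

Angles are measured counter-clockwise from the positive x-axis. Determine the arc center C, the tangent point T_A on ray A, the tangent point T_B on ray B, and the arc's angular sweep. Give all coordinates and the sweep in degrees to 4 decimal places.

bisector direction at 291.2103° = (0.361792,-0.932259)
center distance |VC| = r/sin(θ/2) = 7.752312/sin(13.5782°) = 33.020559
C = V + |VC|·bis = (38.5677,-18.4670)
T_A = V + ((C−V)·d_A)·d_A = V + 32.0976·d_A = (30.8841,-19.4966)
T_B = V + ((C−V)·d_B)·d_B = V + 32.0976·d_B = (44.9344,-14.0439)
sweep = 180° − θ = 152.8436°

center=(38.5677,-18.4670) T_A=(30.8841,-19.4966) T_B=(44.9344,-14.0439) sweep=152.8436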